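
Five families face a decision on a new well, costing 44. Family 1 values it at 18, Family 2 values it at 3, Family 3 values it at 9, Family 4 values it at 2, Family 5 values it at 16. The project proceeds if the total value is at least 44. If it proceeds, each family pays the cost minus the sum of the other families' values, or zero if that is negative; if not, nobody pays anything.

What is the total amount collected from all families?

Total value 48 ≥ cost 44, so it is built.
Family 1: others sum to 30; max(0, 44 - 30) = 14.
Family 2: others sum to 45; max(0, 44 - 45) = 0.
Family 3: others sum to 39; max(0, 44 - 39) = 5.
Family 4: others sum to 46; max(0, 44 - 46) = 0.
Family 5: others sum to 32; max(0, 44 - 32) = 12.
Total collected = 14 + 0 + 5 + 0 + 12 = 31.

31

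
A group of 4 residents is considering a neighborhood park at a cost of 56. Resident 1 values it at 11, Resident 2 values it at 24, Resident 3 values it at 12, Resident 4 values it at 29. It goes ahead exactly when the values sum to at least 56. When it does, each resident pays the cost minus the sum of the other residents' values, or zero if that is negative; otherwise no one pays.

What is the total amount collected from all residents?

13

Total value 76 ≥ cost 56, so it is built.
Resident 1: others sum to 65; max(0, 56 - 65) = 0.
Resident 2: others sum to 52; max(0, 56 - 52) = 4.
Resident 3: others sum to 64; max(0, 56 - 64) = 0.
Resident 4: others sum to 47; max(0, 56 - 47) = 9.
Total collected = 0 + 4 + 0 + 9 = 13.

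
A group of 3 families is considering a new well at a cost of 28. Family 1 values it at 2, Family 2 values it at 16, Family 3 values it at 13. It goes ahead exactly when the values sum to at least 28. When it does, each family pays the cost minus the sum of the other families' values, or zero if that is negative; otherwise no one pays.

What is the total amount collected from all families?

Total value 31 ≥ cost 28, so it is built.
Family 1: others sum to 29; max(0, 28 - 29) = 0.
Family 2: others sum to 15; max(0, 28 - 15) = 13.
Family 3: others sum to 18; max(0, 28 - 18) = 10.
Total collected = 0 + 13 + 10 = 23.

23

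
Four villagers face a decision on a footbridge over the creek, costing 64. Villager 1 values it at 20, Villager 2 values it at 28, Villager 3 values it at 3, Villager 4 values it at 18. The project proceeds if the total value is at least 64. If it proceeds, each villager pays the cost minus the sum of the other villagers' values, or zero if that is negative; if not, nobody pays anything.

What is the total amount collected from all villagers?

Total value 69 ≥ cost 64, so it is built.
Villager 1: others sum to 49; max(0, 64 - 49) = 15.
Villager 2: others sum to 41; max(0, 64 - 41) = 23.
Villager 3: others sum to 66; max(0, 64 - 66) = 0.
Villager 4: others sum to 51; max(0, 64 - 51) = 13.
Total collected = 15 + 23 + 0 + 13 = 51.

51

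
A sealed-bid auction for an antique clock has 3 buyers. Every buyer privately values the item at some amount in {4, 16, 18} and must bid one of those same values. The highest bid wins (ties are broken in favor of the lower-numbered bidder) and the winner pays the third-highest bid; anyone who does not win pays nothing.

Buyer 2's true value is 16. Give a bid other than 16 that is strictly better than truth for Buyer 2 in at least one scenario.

18

Suppose Buyer 1 bids 4 and Buyer 3 bids 18.
Bid 16: loses, pays 0, utility 0.
Bid 18: wins, pays 4, utility 16 - 4 = 12.
So bidding 18 beats truth here (12 > 0).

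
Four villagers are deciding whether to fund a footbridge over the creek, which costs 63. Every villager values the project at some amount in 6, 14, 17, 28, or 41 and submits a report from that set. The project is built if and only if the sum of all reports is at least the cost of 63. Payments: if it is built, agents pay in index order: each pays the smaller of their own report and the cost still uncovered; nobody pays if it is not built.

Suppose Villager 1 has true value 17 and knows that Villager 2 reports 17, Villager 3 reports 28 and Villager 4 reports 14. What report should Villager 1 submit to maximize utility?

Report 6: project built, pays 6, utility 17 - 6 = 11.
Report 14: project built, pays 14, utility 17 - 14 = 3.
Report 17: project built, pays 17, utility 17 - 17 = 0.
Report 28: project built, pays 28, utility 17 - 28 = -11.
Report 41: project built, pays 41, utility 17 - 41 = -24.
The best choice is 6 with utility 11.

6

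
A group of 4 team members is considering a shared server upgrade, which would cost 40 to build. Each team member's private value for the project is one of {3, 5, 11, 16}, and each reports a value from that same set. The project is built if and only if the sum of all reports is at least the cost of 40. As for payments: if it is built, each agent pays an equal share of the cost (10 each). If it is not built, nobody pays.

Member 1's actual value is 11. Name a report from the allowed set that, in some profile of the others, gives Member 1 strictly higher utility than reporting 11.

Suppose Member 2 reports 3, Member 3 reports 5 and Member 4 reports 16.
Report 11: project not built, utility 0.
Report 16: project built, pays 10, utility 11 - 10 = 1.
So reporting 16 beats truth here (1 > 0).

16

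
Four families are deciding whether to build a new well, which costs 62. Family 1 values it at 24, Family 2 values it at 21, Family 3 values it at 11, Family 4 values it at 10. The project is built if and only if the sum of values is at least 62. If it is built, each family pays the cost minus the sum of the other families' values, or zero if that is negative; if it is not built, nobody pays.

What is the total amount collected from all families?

50

Total value 66 ≥ cost 62, so it is built.
Family 1: others sum to 42; max(0, 62 - 42) = 20.
Family 2: others sum to 45; max(0, 62 - 45) = 17.
Family 3: others sum to 55; max(0, 62 - 55) = 7.
Family 4: others sum to 56; max(0, 62 - 56) = 6.
Total collected = 20 + 17 + 7 + 6 = 50.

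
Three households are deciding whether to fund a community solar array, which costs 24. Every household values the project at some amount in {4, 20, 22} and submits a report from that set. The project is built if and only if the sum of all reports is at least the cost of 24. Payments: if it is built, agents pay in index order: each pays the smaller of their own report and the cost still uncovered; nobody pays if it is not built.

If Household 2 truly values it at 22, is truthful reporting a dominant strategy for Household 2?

Consider the case where Household 1 reports 4 and Household 3 reports 20.
Truthful report 22: project built, pays 20, utility 22 - 20 = 2.
Report 4 instead: project built, pays 4, utility 22 - 4 = 18.
Since 18 > 2, reporting 4 is strictly better here, so truthful reporting is not dominant.

No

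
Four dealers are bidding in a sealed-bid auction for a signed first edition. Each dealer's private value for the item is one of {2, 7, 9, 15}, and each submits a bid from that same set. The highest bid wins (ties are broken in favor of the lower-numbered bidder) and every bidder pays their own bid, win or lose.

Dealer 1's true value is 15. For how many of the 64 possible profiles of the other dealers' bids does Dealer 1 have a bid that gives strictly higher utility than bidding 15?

Others bid (2, 2, 2): truth gives 0; bid 2 gives 13 > 0. Violating.
Others bid (2, 2, 7): truth gives 0; bid 7 gives 8 > 0. Violating.
Others bid (2, 2, 9): truth gives 0; bid 9 gives 6 > 0. Violating.
Others bid (2, 7, 2): truth gives 0; bid 7 gives 8 > 0. Violating.
Others bid (2, 2, 15): truth gives 0; no alternative beats it.
Others bid (2, 7, 15): truth gives 0; no alternative beats it.
(Checking all 64 profiles: 27 have a profitable deviation, 37 do not.)

27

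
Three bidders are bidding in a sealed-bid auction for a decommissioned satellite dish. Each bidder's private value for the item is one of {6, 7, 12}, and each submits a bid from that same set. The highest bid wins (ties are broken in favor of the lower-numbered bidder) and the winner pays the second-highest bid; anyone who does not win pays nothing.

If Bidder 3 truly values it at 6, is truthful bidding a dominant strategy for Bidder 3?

Yes

Check each profile of the others' bids and compare truth against every alternative bid.
Others bid (6, 6): truth gives 0, best alternative gives 0.
Others bid (6, 7): truth gives 0, best alternative gives 0.
Others bid (6, 12): truth gives 0, best alternative gives 0.
Others bid (7, 6): truth gives 0, best alternative gives 0.
Others bid (7, 7): truth gives 0, best alternative gives 0.
Others bid (7, 12): truth gives 0, best alternative gives 0.
(Remaining 3 profiles checked similarly; truth is weakly best in each.)
In every case the truthful bid is at least as good as any alternative, so it is a dominant strategy.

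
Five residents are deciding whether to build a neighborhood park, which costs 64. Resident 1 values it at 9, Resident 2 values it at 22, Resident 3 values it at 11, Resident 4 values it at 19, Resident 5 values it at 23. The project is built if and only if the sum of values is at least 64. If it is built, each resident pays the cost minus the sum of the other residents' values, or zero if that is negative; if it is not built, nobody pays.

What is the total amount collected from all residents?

5

Total value 84 ≥ cost 64, so it is built.
Resident 1: others sum to 75; max(0, 64 - 75) = 0.
Resident 2: others sum to 62; max(0, 64 - 62) = 2.
Resident 3: others sum to 73; max(0, 64 - 73) = 0.
Resident 4: others sum to 65; max(0, 64 - 65) = 0.
Resident 5: others sum to 61; max(0, 64 - 61) = 3.
Total collected = 0 + 2 + 0 + 0 + 3 = 5.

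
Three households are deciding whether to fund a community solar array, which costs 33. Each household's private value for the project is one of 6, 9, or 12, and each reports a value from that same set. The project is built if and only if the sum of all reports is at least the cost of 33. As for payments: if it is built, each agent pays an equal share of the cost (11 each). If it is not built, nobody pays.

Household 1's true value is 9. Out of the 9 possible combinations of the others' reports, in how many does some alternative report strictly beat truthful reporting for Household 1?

1

Others report (12, 12): truth gives -2; report 6 gives 0 > -2. Violating.
Others report (6, 6): truth gives 0; no alternative beats it.
Others report (6, 9): truth gives 0; no alternative beats it.
(Checking all 9 profiles: 1 has a profitable deviation, 8 do not.)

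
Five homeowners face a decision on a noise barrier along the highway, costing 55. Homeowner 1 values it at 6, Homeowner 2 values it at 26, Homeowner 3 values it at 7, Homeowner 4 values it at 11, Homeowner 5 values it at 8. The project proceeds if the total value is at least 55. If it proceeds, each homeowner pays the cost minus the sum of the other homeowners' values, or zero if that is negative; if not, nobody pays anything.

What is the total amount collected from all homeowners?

Total value 58 ≥ cost 55, so it is built.
Homeowner 1: others sum to 52; max(0, 55 - 52) = 3.
Homeowner 2: others sum to 32; max(0, 55 - 32) = 23.
Homeowner 3: others sum to 51; max(0, 55 - 51) = 4.
Homeowner 4: others sum to 47; max(0, 55 - 47) = 8.
Homeowner 5: others sum to 50; max(0, 55 - 50) = 5.
Total collected = 3 + 23 + 4 + 8 + 5 = 43.

43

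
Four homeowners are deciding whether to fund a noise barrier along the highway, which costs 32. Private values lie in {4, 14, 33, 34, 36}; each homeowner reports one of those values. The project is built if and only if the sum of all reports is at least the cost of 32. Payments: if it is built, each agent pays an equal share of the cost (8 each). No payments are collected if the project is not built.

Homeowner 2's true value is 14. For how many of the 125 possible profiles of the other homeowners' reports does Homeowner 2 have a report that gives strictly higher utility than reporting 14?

Others report (4, 4, 4): truth gives 0; report 33 gives 6 > 0. Violating.
Others report (4, 4, 14): truth gives 6; no alternative beats it.
Others report (4, 4, 33): truth gives 6; no alternative beats it.
(Checking all 125 profiles: 1 has a profitable deviation, 124 do not.)

1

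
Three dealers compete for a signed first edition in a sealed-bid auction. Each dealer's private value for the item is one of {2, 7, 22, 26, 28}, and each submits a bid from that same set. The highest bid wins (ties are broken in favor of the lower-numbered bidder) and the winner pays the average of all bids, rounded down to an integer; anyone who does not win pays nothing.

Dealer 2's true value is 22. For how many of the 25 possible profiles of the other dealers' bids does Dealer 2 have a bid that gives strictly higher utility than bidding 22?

10

Others bid (2, 2): truth gives 14; bid 7 gives 19 > 14. Violating.
Others bid (2, 7): truth gives 12; bid 7 gives 17 > 12. Violating.
Others bid (2, 26): truth gives 0; bid 26 gives 4 > 0. Violating.
Others bid (2, 28): truth gives 0; bid 28 gives 3 > 0. Violating.
Others bid (2, 22): truth gives 7; no alternative beats it.
Others bid (7, 2): truth gives 12; no alternative beats it.
(Checking all 25 profiles: 10 have a profitable deviation, 15 do not.)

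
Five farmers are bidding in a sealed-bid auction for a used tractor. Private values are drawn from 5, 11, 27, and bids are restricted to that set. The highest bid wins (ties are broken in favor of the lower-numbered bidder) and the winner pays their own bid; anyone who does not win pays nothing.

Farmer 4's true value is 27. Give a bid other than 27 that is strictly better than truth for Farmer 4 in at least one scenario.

Suppose Farmer 1 bids 5, Farmer 2 bids 5, Farmer 3 bids 5 and Farmer 5 bids 5.
Bid 27: wins, pays 27, utility 27 - 27 = 0.
Bid 11: wins, pays 11, utility 27 - 11 = 16.
So bidding 11 beats truth here (16 > 0).

11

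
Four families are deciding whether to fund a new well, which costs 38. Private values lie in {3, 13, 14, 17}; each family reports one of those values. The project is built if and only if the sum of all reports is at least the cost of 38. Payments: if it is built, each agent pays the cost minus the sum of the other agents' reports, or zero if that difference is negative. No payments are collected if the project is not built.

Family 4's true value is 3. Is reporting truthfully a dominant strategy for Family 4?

Check each profile of the others' reports and compare truth against every alternative report.
Others report (3, 13, 13): truth gives 0, best alternative gives -6.
Others report (13, 3, 13): truth gives 0, best alternative gives -6.
Others report (13, 13, 3): truth gives 0, best alternative gives -6.
Others report (3, 13, 14): truth gives 0, best alternative gives -5.
Others report (3, 14, 13): truth gives 0, best alternative gives -5.
Others report (13, 3, 14): truth gives 0, best alternative gives -5.
(Remaining 58 profiles checked similarly; truth is weakly best in each.)
In every case the truthful report is at least as good as any alternative, so it is a dominant strategy.

Yes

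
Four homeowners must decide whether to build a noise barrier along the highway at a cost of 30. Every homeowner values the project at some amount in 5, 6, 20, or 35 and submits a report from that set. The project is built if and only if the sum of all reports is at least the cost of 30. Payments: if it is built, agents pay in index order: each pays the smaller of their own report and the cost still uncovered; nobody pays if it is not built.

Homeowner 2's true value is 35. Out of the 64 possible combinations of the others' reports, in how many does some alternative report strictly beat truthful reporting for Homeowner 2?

48

Others report (5, 5, 5): truth gives 10; report 20 gives 15 > 10. Violating.
Others report (5, 5, 6): truth gives 10; report 20 gives 15 > 10. Violating.
Others report (5, 5, 20): truth gives 10; report 5 gives 30 > 10. Violating.
Others report (5, 5, 35): truth gives 10; report 5 gives 30 > 10. Violating.
Others report (35, 5, 5): truth gives 35; no alternative beats it.
Others report (35, 5, 6): truth gives 35; no alternative beats it.
(Checking all 64 profiles: 48 have a profitable deviation, 16 do not.)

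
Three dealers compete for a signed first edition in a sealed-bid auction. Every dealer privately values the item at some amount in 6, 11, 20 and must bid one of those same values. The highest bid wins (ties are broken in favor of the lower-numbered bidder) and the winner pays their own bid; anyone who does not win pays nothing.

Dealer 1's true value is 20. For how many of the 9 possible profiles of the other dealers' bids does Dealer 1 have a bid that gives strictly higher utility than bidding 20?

Others bid (6, 6): truth gives 0; bid 6 gives 14 > 0. Violating.
Others bid (6, 11): truth gives 0; bid 11 gives 9 > 0. Violating.
Others bid (11, 6): truth gives 0; bid 11 gives 9 > 0. Violating.
Others bid (11, 11): truth gives 0; bid 11 gives 9 > 0. Violating.
Others bid (6, 20): truth gives 0; no alternative beats it.
Others bid (11, 20): truth gives 0; no alternative beats it.
(Checking all 9 profiles: 4 have a profitable deviation, 5 do not.)

4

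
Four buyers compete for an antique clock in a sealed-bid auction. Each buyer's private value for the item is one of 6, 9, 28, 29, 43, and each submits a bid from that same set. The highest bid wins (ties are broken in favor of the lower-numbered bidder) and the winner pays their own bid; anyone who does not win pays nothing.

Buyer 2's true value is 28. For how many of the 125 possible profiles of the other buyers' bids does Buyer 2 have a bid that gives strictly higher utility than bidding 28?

4

Others bid (6, 6, 6): truth gives 0; bid 9 gives 19 > 0. Violating.
Others bid (6, 6, 9): truth gives 0; bid 9 gives 19 > 0. Violating.
Others bid (6, 9, 6): truth gives 0; bid 9 gives 19 > 0. Violating.
Others bid (6, 9, 9): truth gives 0; bid 9 gives 19 > 0. Violating.
Others bid (6, 6, 28): truth gives 0; no alternative beats it.
Others bid (6, 6, 29): truth gives 0; no alternative beats it.
(Checking all 125 profiles: 4 have a profitable deviation, 121 do not.)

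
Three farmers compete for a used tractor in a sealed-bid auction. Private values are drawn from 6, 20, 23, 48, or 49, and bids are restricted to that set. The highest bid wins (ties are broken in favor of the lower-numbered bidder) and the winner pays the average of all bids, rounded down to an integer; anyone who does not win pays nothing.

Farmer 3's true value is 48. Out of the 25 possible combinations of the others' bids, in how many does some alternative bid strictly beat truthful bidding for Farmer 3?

Others bid (6, 6): truth gives 28; bid 20 gives 38 > 28. Violating.
Others bid (6, 20): truth gives 24; bid 23 gives 32 > 24. Violating.
Others bid (6, 48): truth gives 0; bid 49 gives 14 > 0. Violating.
Others bid (20, 6): truth gives 24; bid 23 gives 32 > 24. Violating.
Others bid (6, 23): truth gives 23; no alternative beats it.
Others bid (6, 49): truth gives 0; no alternative beats it.
(Checking all 25 profiles: 10 have a profitable deviation, 15 do not.)

10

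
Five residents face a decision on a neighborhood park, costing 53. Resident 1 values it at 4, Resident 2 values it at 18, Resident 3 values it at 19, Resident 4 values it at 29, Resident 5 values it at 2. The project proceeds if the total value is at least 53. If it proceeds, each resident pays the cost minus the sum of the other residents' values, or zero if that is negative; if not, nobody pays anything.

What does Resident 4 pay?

Total value 72 ≥ cost 53, so the project is built.
The other residents' values sum to 43.
Cost minus that sum is 53 - 43 = 10.

10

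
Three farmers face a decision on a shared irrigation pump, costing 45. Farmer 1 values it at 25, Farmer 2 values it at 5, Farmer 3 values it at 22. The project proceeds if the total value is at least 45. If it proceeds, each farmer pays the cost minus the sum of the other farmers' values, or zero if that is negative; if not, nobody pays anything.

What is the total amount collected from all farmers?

Total value 52 ≥ cost 45, so it is built.
Farmer 1: others sum to 27; max(0, 45 - 27) = 18.
Farmer 2: others sum to 47; max(0, 45 - 47) = 0.
Farmer 3: others sum to 30; max(0, 45 - 30) = 15.
Total collected = 18 + 0 + 15 = 33.

33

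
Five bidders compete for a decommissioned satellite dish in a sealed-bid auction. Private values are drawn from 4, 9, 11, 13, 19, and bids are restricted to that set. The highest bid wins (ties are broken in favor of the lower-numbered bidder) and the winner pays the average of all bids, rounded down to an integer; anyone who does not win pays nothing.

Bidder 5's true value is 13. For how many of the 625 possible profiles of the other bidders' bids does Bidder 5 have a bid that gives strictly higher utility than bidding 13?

144

Others bid (4, 4, 4, 13): truth gives 0; bid 19 gives 5 > 0. Violating.
Others bid (4, 4, 9, 13): truth gives 0; bid 19 gives 4 > 0. Violating.
Others bid (4, 4, 11, 13): truth gives 0; bid 19 gives 3 > 0. Violating.
Others bid (4, 4, 13, 4): truth gives 0; bid 19 gives 5 > 0. Violating.
Others bid (4, 4, 4, 4): truth gives 8; no alternative beats it.
Others bid (4, 4, 4, 9): truth gives 7; no alternative beats it.
(Checking all 625 profiles: 144 have a profitable deviation, 481 do not.)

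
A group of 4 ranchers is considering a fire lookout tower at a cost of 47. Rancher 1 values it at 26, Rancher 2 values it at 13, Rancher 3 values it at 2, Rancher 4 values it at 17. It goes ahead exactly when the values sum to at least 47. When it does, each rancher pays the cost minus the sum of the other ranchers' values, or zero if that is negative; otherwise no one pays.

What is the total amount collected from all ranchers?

23

Total value 58 ≥ cost 47, so it is built.
Rancher 1: others sum to 32; max(0, 47 - 32) = 15.
Rancher 2: others sum to 45; max(0, 47 - 45) = 2.
Rancher 3: others sum to 56; max(0, 47 - 56) = 0.
Rancher 4: others sum to 41; max(0, 47 - 41) = 6.
Total collected = 15 + 2 + 0 + 6 = 23.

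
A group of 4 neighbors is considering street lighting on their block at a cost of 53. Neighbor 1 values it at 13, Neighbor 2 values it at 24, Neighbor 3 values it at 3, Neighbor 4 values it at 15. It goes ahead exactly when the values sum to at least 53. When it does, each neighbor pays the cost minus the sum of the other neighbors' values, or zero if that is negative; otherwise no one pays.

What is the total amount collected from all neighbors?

Total value 55 ≥ cost 53, so it is built.
Neighbor 1: others sum to 42; max(0, 53 - 42) = 11.
Neighbor 2: others sum to 31; max(0, 53 - 31) = 22.
Neighbor 3: others sum to 52; max(0, 53 - 52) = 1.
Neighbor 4: others sum to 40; max(0, 53 - 40) = 13.
Total collected = 11 + 22 + 1 + 13 = 47.

47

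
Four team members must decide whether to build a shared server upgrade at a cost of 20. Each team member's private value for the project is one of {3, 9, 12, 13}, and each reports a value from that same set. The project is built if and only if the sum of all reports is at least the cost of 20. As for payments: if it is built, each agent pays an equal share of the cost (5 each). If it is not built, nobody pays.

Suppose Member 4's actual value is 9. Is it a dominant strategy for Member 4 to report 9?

No

Consider the case where Member 1 reports 3, Member 2 reports 3 and Member 3 reports 3.
Truthful report 9: project not built, utility 0.
Report 12 instead: project built, pays 5, utility 9 - 5 = 4.
Since 4 > 0, reporting 12 is strictly better here, so truthful reporting is not dominant.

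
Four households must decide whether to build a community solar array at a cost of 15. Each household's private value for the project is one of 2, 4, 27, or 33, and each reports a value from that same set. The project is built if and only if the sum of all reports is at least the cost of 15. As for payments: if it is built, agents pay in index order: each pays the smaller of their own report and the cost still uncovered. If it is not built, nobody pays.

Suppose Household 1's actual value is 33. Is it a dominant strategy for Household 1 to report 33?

Consider the case where Household 2 reports 2, Household 3 reports 2 and Household 4 reports 27.
Truthful report 33: project built, pays 15, utility 33 - 15 = 18.
Report 2 instead: project built, pays 2, utility 33 - 2 = 31.
Since 31 > 18, reporting 2 is strictly better here, so truthful reporting is not dominant.

No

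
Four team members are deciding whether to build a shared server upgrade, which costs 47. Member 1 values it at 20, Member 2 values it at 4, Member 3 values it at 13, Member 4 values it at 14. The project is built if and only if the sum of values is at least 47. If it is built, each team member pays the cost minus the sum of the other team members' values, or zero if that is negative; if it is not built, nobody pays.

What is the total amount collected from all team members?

Total value 51 ≥ cost 47, so it is built.
Member 1: others sum to 31; max(0, 47 - 31) = 16.
Member 2: others sum to 47; max(0, 47 - 47) = 0.
Member 3: others sum to 38; max(0, 47 - 38) = 9.
Member 4: others sum to 37; max(0, 47 - 37) = 10.
Total collected = 16 + 0 + 9 + 10 = 35.

35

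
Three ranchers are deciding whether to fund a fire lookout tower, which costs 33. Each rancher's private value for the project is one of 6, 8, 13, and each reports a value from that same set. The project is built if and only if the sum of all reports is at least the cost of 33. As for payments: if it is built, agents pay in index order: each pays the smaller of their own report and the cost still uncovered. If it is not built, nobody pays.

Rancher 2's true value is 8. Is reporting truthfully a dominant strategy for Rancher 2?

Check each profile of the others' reports and compare truth against every alternative report.
Others report (6, 6): truth gives 0, best alternative gives 0.
Others report (6, 8): truth gives 0, best alternative gives 0.
Others report (6, 13): truth gives 0, best alternative gives 0.
Others report (8, 6): truth gives 0, best alternative gives 0.
Others report (8, 8): truth gives 0, best alternative gives 0.
Others report (8, 13): truth gives 0, best alternative gives 0.
(Remaining 3 profiles checked similarly; truth is weakly best in each.)
In every case the truthful report is at least as good as any alternative, so it is a dominant strategy.

Yes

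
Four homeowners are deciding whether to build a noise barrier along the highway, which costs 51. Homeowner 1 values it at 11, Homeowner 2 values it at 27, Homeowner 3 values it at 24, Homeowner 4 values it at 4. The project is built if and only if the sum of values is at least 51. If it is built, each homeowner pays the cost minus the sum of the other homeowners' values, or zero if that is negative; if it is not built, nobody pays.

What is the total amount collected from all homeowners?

21

Total value 66 ≥ cost 51, so it is built.
Homeowner 1: others sum to 55; max(0, 51 - 55) = 0.
Homeowner 2: others sum to 39; max(0, 51 - 39) = 12.
Homeowner 3: others sum to 42; max(0, 51 - 42) = 9.
Homeowner 4: others sum to 62; max(0, 51 - 62) = 0.
Total collected = 0 + 12 + 9 + 0 = 21.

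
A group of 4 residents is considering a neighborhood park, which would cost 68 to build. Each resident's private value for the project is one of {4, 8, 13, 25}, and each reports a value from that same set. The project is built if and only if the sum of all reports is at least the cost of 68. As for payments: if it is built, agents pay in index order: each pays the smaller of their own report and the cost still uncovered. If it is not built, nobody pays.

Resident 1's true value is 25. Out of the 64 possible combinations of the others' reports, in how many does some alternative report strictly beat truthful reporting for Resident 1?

Others report (8, 25, 25): truth gives 0; report 13 gives 12 > 0. Violating.
Others report (13, 25, 25): truth gives 0; report 8 gives 17 > 0. Violating.
Others report (25, 8, 25): truth gives 0; report 13 gives 12 > 0. Violating.
Others report (25, 13, 25): truth gives 0; report 8 gives 17 > 0. Violating.
Others report (4, 4, 4): truth gives 0; no alternative beats it.
Others report (4, 4, 8): truth gives 0; no alternative beats it.
(Checking all 64 profiles: 7 have a profitable deviation, 57 do not.)

7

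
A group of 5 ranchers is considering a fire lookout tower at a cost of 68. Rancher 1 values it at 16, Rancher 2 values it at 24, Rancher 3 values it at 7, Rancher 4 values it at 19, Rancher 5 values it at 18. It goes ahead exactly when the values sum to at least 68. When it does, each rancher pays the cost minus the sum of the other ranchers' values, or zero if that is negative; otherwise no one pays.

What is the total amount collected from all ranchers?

13

Total value 84 ≥ cost 68, so it is built.
Rancher 1: others sum to 68; max(0, 68 - 68) = 0.
Rancher 2: others sum to 60; max(0, 68 - 60) = 8.
Rancher 3: others sum to 77; max(0, 68 - 77) = 0.
Rancher 4: others sum to 65; max(0, 68 - 65) = 3.
Rancher 5: others sum to 66; max(0, 68 - 66) = 2.
Total collected = 0 + 8 + 0 + 3 + 2 = 13.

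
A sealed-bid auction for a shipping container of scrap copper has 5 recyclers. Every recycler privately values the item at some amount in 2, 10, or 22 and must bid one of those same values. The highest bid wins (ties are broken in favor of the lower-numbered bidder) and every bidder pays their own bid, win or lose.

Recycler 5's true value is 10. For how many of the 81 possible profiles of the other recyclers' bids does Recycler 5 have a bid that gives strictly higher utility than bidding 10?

80

Others bid (2, 2, 2, 10): truth gives -10; bid 2 gives -2 > -10. Violating.
Others bid (2, 2, 2, 22): truth gives -10; bid 2 gives -2 > -10. Violating.
Others bid (2, 2, 10, 2): truth gives -10; bid 2 gives -2 > -10. Violating.
Others bid (2, 2, 10, 10): truth gives -10; bid 2 gives -2 > -10. Violating.
Others bid (2, 2, 2, 2): truth gives 0; no alternative beats it.
(Checking all 81 profiles: 80 have a profitable deviation, 1 does not.)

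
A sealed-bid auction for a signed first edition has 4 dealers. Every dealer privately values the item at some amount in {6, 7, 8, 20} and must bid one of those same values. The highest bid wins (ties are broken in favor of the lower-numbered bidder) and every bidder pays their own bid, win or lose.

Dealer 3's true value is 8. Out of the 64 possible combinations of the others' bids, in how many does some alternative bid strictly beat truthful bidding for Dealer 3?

54

Others bid (6, 6, 6): truth gives 0; bid 7 gives 1 > 0. Violating.
Others bid (6, 6, 7): truth gives 0; bid 7 gives 1 > 0. Violating.
Others bid (6, 6, 20): truth gives -8; bid 6 gives -6 > -8. Violating.
Others bid (6, 7, 20): truth gives -8; bid 6 gives -6 > -8. Violating.
Others bid (6, 6, 8): truth gives 0; no alternative beats it.
Others bid (6, 7, 6): truth gives 0; no alternative beats it.
(Checking all 64 profiles: 54 have a profitable deviation, 10 do not.)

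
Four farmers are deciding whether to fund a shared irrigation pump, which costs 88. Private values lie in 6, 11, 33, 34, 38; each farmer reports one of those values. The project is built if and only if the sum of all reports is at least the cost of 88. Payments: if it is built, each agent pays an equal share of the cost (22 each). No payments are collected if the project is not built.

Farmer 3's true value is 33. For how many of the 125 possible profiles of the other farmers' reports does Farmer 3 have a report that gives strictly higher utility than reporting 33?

15

Others report (6, 6, 38): truth gives 0; report 38 gives 11 > 0. Violating.
Others report (6, 11, 33): truth gives 0; report 38 gives 11 > 0. Violating.
Others report (6, 11, 34): truth gives 0; report 38 gives 11 > 0. Violating.
Others report (6, 33, 11): truth gives 0; report 38 gives 11 > 0. Violating.
Others report (6, 6, 6): truth gives 0; no alternative beats it.
Others report (6, 6, 11): truth gives 0; no alternative beats it.
(Checking all 125 profiles: 15 have a profitable deviation, 110 do not.)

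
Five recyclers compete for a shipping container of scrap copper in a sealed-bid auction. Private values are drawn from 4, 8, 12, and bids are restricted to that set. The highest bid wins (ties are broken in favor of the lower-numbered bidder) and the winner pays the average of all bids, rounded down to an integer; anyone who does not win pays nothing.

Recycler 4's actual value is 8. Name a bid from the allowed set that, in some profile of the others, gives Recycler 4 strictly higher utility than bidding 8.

Suppose Recycler 1 bids 4, Recycler 2 bids 4, Recycler 3 bids 4 and Recycler 5 bids 12.
Bid 8: loses, pays 0, utility 0.
Bid 12: wins, pays 7, utility 8 - 7 = 1.
So bidding 12 beats truth here (1 > 0).

12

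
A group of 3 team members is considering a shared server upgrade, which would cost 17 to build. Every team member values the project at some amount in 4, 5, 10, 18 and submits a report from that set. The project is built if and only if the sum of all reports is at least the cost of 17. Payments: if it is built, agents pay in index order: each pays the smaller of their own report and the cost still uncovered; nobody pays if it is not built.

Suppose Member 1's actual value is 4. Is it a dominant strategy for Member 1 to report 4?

Yes

Check each profile of the others' reports and compare truth against every alternative report.
Others report (4, 10): truth gives 0, best alternative gives -1.
Others report (4, 18): truth gives 0, best alternative gives -1.
Others report (5, 10): truth gives 0, best alternative gives -1.
Others report (5, 18): truth gives 0, best alternative gives -1.
Others report (10, 4): truth gives 0, best alternative gives -1.
Others report (10, 5): truth gives 0, best alternative gives -1.
(Remaining 10 profiles checked similarly; truth is weakly best in each.)
In every case the truthful report is at least as good as any alternative, so it is a dominant strategy.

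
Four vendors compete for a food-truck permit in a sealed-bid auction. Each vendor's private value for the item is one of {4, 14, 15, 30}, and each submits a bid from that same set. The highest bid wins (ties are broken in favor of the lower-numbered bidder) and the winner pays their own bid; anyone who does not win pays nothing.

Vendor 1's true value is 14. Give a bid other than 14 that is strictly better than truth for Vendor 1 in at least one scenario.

4

Suppose Vendor 2 bids 4, Vendor 3 bids 4 and Vendor 4 bids 4.
Bid 14: wins, pays 14, utility 14 - 14 = 0.
Bid 4: wins, pays 4, utility 14 - 4 = 10.
So bidding 4 beats truth here (10 > 0).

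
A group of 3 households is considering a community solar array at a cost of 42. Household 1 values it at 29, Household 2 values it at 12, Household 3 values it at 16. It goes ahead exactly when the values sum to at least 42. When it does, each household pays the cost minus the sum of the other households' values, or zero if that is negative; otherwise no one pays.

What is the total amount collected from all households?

15

Total value 57 ≥ cost 42, so it is built.
Household 1: others sum to 28; max(0, 42 - 28) = 14.
Household 2: others sum to 45; max(0, 42 - 45) = 0.
Household 3: others sum to 41; max(0, 42 - 41) = 1.
Total collected = 14 + 0 + 1 = 15.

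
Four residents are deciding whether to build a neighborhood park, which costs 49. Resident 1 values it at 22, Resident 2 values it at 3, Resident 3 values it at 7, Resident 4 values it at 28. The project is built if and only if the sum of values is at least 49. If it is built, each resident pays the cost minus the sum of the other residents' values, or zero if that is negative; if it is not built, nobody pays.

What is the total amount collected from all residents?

28

Total value 60 ≥ cost 49, so it is built.
Resident 1: others sum to 38; max(0, 49 - 38) = 11.
Resident 2: others sum to 57; max(0, 49 - 57) = 0.
Resident 3: others sum to 53; max(0, 49 - 53) = 0.
Resident 4: others sum to 32; max(0, 49 - 32) = 17.
Total collected = 11 + 0 + 0 + 17 = 28.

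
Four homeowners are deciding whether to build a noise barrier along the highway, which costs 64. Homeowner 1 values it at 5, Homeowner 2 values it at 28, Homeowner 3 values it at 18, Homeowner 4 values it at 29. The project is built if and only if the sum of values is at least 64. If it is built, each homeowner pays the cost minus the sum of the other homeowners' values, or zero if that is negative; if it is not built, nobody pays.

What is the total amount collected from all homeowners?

Total value 80 ≥ cost 64, so it is built.
Homeowner 1: others sum to 75; max(0, 64 - 75) = 0.
Homeowner 2: others sum to 52; max(0, 64 - 52) = 12.
Homeowner 3: others sum to 62; max(0, 64 - 62) = 2.
Homeowner 4: others sum to 51; max(0, 64 - 51) = 13.
Total collected = 0 + 12 + 2 + 13 = 27.

27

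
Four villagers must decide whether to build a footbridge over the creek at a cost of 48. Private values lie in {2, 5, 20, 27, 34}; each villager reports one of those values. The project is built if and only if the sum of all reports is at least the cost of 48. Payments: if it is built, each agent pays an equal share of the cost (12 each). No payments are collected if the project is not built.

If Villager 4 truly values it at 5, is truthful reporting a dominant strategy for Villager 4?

No

Consider the case where Villager 1 reports 5, Villager 2 reports 5 and Villager 3 reports 34.
Truthful report 5: project built, pays 12, utility 5 - 12 = -7.
Report 2 instead: project not built, utility 0.
Since 0 > -7, reporting 2 is strictly better here, so truthful reporting is not dominant.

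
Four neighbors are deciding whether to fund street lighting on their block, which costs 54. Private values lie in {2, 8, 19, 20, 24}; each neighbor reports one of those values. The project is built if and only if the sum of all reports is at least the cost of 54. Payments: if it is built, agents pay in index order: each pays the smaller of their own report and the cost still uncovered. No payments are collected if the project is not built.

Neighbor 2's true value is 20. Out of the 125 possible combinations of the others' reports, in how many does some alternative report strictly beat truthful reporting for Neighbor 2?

Others report (2, 19, 19): truth gives 0; report 19 gives 1 > 0. Violating.
Others report (2, 19, 20): truth gives 0; report 19 gives 1 > 0. Violating.
Others report (2, 19, 24): truth gives 0; report 19 gives 1 > 0. Violating.
Others report (2, 20, 19): truth gives 0; report 19 gives 1 > 0. Violating.
Others report (2, 2, 2): truth gives 0; no alternative beats it.
Others report (2, 2, 8): truth gives 0; no alternative beats it.
(Checking all 125 profiles: 90 have a profitable deviation, 35 do not.)

90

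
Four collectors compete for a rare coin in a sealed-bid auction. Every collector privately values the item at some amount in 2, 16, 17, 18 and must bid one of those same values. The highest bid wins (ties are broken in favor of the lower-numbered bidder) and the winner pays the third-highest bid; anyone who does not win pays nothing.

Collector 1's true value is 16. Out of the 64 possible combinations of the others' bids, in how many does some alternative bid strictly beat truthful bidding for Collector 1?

Others bid (2, 2, 17): truth gives 0; bid 17 gives 14 > 0. Violating.
Others bid (2, 2, 18): truth gives 0; bid 18 gives 14 > 0. Violating.
Others bid (2, 17, 2): truth gives 0; bid 17 gives 14 > 0. Violating.
Others bid (2, 18, 2): truth gives 0; bid 18 gives 14 > 0. Violating.
Others bid (2, 2, 2): truth gives 14; no alternative beats it.
Others bid (2, 2, 16): truth gives 14; no alternative beats it.
(Checking all 64 profiles: 6 have a profitable deviation, 58 do not.)

6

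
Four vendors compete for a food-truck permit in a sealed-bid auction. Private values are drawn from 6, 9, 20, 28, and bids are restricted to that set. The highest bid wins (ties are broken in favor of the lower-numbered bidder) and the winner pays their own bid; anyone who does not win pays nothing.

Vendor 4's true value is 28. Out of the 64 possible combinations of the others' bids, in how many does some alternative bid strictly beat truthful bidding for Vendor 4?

Others bid (6, 6, 6): truth gives 0; bid 9 gives 19 > 0. Violating.
Others bid (6, 6, 9): truth gives 0; bid 20 gives 8 > 0. Violating.
Others bid (6, 9, 6): truth gives 0; bid 20 gives 8 > 0. Violating.
Others bid (6, 9, 9): truth gives 0; bid 20 gives 8 > 0. Violating.
Others bid (6, 6, 20): truth gives 0; no alternative beats it.
Others bid (6, 6, 28): truth gives 0; no alternative beats it.
(Checking all 64 profiles: 8 have a profitable deviation, 56 do not.)

8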